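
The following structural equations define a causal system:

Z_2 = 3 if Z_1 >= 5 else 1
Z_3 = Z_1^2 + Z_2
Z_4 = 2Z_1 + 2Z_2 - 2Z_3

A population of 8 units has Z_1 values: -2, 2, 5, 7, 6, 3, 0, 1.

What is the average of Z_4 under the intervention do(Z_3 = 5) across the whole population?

The intervention sets Z_3=5 in all 8 units regardless of Z_1. Recomputing Z_4 per unit gives -12, -4, 6, 10, 8, -2, -8, -6; average -1.

-1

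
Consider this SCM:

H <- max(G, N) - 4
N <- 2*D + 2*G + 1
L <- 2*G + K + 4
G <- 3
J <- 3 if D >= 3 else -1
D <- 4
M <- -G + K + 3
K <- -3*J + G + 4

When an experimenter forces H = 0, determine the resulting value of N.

15

The intervention breaks the incoming arrows to H: H <- max(G, N) - 4 no longer applies, and H = 0.
N is not downstream of the intervention, so its value is determined by the original equations.
N = 2*D + 2*G + 1  [with D=4, G=3]  = 15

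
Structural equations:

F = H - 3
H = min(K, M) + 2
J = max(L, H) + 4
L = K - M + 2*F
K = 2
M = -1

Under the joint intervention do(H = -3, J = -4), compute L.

The joint intervention fixes H = -3, J = -4, removing each variable's own equation.
F = H - 3  [with H=-3]  = -6
L = K - M + 2*F  [with K=2, M=-1, F=-6]  = -9

-9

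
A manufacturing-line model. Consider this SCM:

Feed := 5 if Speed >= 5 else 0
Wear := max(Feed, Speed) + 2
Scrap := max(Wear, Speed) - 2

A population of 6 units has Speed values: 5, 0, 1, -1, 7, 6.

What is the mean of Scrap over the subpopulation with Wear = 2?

0

E[Scrap|Wear=2] averages over only the 2 units with Wear=2 (Speed = 0, -1): Scrap = 0, 0, mean 0.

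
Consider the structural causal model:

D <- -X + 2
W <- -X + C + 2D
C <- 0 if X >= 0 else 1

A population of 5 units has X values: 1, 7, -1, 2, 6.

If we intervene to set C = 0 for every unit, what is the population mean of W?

-5

Every unit gets C=0 under the intervention. W values become 1, -17, 7, -2, -14; E[W|do(C=0)] = -5.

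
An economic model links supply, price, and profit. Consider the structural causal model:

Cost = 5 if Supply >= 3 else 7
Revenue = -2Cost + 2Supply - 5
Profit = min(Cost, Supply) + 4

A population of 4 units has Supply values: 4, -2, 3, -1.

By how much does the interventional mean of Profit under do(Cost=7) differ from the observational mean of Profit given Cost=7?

2.5

Every unit gets Cost=7 under the intervention. Profit values become 8, 2, 7, 3; E[Profit|do(Cost=7)] = 5.
E[Profit|Cost=7] averages over only the 2 units with Cost=7 (Supply = -2, -1): Profit = 2, 3, mean 2.5.
Difference = 5 − 2.5 = 2.5.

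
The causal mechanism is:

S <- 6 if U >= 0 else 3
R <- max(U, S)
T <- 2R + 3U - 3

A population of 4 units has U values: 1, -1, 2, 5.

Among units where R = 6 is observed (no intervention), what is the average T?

17

E[T|R=6] averages over only the 3 units with R=6 (U = 1, 2, 5): T = 12, 15, 24, mean 17.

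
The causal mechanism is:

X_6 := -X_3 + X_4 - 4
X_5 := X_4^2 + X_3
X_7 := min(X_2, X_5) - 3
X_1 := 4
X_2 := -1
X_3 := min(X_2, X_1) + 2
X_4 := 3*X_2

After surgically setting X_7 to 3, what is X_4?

Under do(X_7=3), the mechanism X_7 := min(X_2, X_5) - 3 is discarded; X_7 is fixed at 3.
Since X_4 is not a descendant of the intervened variable, it is unaffected.
X_4 = 3*X_2  [with X_2=-1]  = -3

-3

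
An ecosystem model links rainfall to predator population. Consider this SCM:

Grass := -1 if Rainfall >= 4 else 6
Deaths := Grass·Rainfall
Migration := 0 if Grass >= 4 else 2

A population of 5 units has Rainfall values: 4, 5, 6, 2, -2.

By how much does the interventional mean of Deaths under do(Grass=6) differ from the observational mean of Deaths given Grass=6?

do(Grass=6) breaks Grass's dependence on Rainfall. With Grass=6 fixed, Deaths across the units is 24, 30, 36, 12, -12, mean 18.
Observing Grass=6 restricts to units where Grass's equation naturally yields 6: Rainfall ∈ {2, -2}. In that subpopulation Deaths = 12, -12, mean 0.
Difference = 18 − 0 = 18.

18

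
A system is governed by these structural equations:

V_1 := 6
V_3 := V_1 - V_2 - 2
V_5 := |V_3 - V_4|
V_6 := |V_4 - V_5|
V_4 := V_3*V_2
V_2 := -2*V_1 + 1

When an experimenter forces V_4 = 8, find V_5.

7

Intervening sets V_4 = 8 and removes its equation (V_4 := V_3*V_2).
V_2 = -2*V_1 + 1  [with V_1=6]  = -11
V_3 = V_1 - V_2 - 2  [with V_1=6, V_2=-11]  = 15
V_5 = |V_3 - V_4|  [with V_3=15, V_4=8]  = 7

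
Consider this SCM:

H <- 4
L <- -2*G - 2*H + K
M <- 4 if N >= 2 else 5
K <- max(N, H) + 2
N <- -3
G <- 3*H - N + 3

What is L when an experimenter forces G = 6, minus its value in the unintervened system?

24

Intervening sets G = 6 and removes its equation (G <- 3*H - N + 3).
K = max(N, H) + 2  [with N=-3, H=4]  = 6
L = -2*G - 2*H + K  [with G=6, H=4, K=6]  = -14
Without intervention: K = max(N, H) + 2  [with N=-3, H=4]  = 6; G = 3*H - N + 3  [with H=4, N=-3]  = 18; L = -2*G - 2*H + K  [with G=18, H=4, K=6]  = -38.
Change = -14 − (-38) = 24.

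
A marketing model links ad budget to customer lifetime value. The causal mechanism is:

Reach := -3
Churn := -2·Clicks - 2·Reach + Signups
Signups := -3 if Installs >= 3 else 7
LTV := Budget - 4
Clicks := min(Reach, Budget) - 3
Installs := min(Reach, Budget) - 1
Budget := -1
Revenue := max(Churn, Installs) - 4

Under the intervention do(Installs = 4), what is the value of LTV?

do(Installs=4) replaces the equation Installs := min(Reach, Budget) - 1 with the constant Installs = 4.
No directed path runs from Installs to LTV, so LTV keeps its natural value.
LTV = Budget - 4  [with Budget=-1]  = -5

-5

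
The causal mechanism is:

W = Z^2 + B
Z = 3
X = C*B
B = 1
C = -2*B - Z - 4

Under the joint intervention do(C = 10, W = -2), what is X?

The joint intervention fixes C = 10, W = -2, removing each variable's own equation.
X = C*B  [with C=10, B=1]  = 10

10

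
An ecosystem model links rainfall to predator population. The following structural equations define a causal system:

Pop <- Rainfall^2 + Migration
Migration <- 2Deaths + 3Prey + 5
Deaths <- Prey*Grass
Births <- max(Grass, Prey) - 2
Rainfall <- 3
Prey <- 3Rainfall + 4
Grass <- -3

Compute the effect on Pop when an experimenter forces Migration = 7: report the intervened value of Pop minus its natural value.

41

Intervening sets Migration = 7 and removes its equation (Migration <- 2Deaths + 3Prey + 5).
Pop = Rainfall^2 + Migration  [with Rainfall=3, Migration=7]  = 16
Without intervention: Prey = 3Rainfall + 4  [with Rainfall=3]  = 13; Deaths = Prey*Grass  [with Prey=13, Grass=-3]  = -39; Migration = 2Deaths + 3Prey + 5  [with Deaths=-39, Prey=13]  = -34; Pop = Rainfall^2 + Migration  [with Rainfall=3, Migration=-34]  = -25.
Change = 16 − (-25) = 41.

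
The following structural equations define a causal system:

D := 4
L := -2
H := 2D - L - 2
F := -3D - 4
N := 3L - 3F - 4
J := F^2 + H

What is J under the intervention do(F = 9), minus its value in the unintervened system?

Under do(F=9), the mechanism F := -3D - 4 is discarded; F is fixed at 9.
H = 2D - L - 2  [with D=4, L=-2]  = 8
J = F^2 + H  [with F=9, H=8]  = 89
Without intervention: H = 2D - L - 2  [with D=4, L=-2]  = 8; F = -3D - 4  [with D=4]  = -16; J = F^2 + H  [with F=-16, H=8]  = 264.
Change = 89 − 264 = -175.

-175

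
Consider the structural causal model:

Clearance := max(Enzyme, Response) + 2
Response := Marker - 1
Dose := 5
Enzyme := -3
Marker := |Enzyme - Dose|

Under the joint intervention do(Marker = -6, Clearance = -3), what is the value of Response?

-7

The joint intervention fixes Marker = -6, Clearance = -3, removing each variable's own equation.
Response = Marker - 1  [with Marker=-6]  = -7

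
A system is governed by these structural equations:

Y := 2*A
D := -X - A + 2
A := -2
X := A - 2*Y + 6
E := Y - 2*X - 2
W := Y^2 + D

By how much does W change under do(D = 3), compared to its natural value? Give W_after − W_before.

11

Under do(D=3), the mechanism D := -X - A + 2 is discarded; D is fixed at 3.
Y = 2*A  [with A=-2]  = -4
W = Y^2 + D  [with Y=-4, D=3]  = 19
Without intervention: Y = 2*A  [with A=-2]  = -4; X = A - 2*Y + 6  [with A=-2, Y=-4]  = 12; D = -X - A + 2  [with X=12, A=-2]  = -8; W = Y^2 + D  [with Y=-4, D=-8]  = 8.
Change = 19 − 8 = 11.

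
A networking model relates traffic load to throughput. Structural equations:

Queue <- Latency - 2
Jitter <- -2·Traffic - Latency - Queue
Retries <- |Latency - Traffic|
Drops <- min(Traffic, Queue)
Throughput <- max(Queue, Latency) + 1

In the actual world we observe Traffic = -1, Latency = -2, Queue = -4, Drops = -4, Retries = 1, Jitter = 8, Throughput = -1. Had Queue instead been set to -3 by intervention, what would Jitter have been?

7

The intervention breaks the incoming arrows to Queue: Queue <- Latency - 2 no longer applies, and Queue = -3.
Jitter = -2·Traffic - Latency - Queue  [with Traffic=-1, Latency=-2, Queue=-3]  = 7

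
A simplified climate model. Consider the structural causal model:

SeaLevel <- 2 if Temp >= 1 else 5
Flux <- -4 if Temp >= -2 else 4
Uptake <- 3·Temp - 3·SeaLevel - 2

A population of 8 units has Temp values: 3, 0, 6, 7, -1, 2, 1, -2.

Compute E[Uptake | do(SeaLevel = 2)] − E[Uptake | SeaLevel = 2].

Every unit gets SeaLevel=2 under the intervention. Uptake values become 1, -8, 10, 13, -11, -2, -5, -14; E[Uptake|do(SeaLevel=2)] = -2.
Conditioning on SeaLevel=2 selects the 5 unit(s) with Temp ∈ {3, 6, 7, 2, 1}. Their Uptake values: 1, 10, 13, -2, -5. Mean = 3.4.
Difference = -2 − 3.4 = -5.4.

-5.4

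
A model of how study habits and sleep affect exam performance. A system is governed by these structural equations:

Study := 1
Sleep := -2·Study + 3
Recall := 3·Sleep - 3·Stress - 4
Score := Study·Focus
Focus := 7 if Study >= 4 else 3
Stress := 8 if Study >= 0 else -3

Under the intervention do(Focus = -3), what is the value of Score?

-3

Intervening sets Focus = -3 and removes its equation (Focus := 7 if Study >= 4 else 3).
Score = Study·Focus  [with Study=1, Focus=-3]  = -3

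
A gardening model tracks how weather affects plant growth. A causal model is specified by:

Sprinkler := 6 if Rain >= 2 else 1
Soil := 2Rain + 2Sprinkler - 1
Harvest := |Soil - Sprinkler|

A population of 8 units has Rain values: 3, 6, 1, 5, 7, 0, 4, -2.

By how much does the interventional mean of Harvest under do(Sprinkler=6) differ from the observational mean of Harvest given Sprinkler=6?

-4

Every unit gets Sprinkler=6 under the intervention. Harvest values become 11, 17, 7, 15, 19, 5, 13, 1; E[Harvest|do(Sprinkler=6)] = 11.
E[Harvest|Sprinkler=6] averages over only the 5 units with Sprinkler=6 (Rain = 3, 6, 5, 7, 4): Harvest = 11, 17, 15, 19, 13, mean 15.
Difference = 11 − 15 = -4.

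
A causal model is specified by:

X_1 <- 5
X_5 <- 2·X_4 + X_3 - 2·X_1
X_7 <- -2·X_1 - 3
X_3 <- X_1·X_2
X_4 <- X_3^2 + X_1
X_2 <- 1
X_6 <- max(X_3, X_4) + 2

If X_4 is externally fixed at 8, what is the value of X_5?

Intervening sets X_4 = 8 and removes its equation (X_4 <- X_3^2 + X_1).
X_3 = X_1·X_2  [with X_1=5, X_2=1]  = 5
X_5 = 2·X_4 + X_3 - 2·X_1  [with X_4=8, X_3=5, X_1=5]  = 11

11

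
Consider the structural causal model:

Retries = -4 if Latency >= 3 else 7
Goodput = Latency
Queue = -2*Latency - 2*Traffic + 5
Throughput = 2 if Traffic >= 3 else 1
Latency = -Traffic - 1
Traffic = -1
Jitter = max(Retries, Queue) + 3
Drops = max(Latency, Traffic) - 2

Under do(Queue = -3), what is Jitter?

10

The intervention breaks the incoming arrows to Queue: Queue = -2*Latency - 2*Traffic + 5 no longer applies, and Queue = -3.
Latency = -Traffic - 1  [with Traffic=-1]  = 0
Retries = -4 if Latency >= 3 else 7  [with Latency=0]  = 7
Jitter = max(Retries, Queue) + 3  [with Retries=7, Queue=-3]  = 10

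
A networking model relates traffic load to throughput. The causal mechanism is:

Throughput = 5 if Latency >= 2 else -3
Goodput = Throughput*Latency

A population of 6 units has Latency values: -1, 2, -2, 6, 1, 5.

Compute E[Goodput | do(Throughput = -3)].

-5.5

Every unit gets Throughput=-3 under the intervention. Goodput values become 3, -6, 6, -18, -3, -15; E[Goodput|do(Throughput=-3)] = -5.5.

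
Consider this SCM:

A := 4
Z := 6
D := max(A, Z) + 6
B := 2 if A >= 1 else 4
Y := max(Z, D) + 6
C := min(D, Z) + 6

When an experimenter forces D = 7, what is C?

The intervention breaks the incoming arrows to D: D := max(A, Z) + 6 no longer applies, and D = 7.
C = min(D, Z) + 6  [with D=7, Z=6]  = 12

12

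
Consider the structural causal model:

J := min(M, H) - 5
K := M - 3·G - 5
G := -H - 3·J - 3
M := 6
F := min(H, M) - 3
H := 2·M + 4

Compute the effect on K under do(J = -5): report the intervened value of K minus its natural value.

-54

The intervention breaks the incoming arrows to J: J := min(M, H) - 5 no longer applies, and J = -5.
H = 2·M + 4  [with M=6]  = 16
G = -H - 3·J - 3  [with H=16, J=-5]  = -4
K = M - 3·G - 5  [with M=6, G=-4]  = 13
Without intervention: H = 2·M + 4  [with M=6]  = 16; J = min(M, H) - 5  [with M=6, H=16]  = 1; G = -H - 3·J - 3  [with H=16, J=1]  = -22; K = M - 3·G - 5  [with M=6, G=-22]  = 67.
Change = 13 − 67 = -54.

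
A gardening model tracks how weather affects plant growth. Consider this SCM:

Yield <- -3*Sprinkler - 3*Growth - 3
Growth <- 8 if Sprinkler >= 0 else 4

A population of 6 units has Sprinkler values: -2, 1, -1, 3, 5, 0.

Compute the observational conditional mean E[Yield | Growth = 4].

Observing Growth=4 restricts to units where Growth's equation naturally yields 4: Sprinkler ∈ {-2, -1}. In that subpopulation Yield = -9, -12, mean -10.5.

-10.5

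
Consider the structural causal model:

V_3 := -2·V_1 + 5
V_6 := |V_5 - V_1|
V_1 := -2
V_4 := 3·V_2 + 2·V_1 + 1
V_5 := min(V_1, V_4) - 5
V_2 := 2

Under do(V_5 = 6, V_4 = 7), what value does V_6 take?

Setting V_5 = 6, V_4 = 7 by intervention discards those variables' equations.
V_6 = |V_5 - V_1|  [with V_5=6, V_1=-2]  = 8

8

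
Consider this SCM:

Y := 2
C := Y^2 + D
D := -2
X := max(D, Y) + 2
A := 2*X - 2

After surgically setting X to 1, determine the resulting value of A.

0

Intervening sets X = 1 and removes its equation (X := max(D, Y) + 2).
A = 2*X - 2  [with X=1]  = 0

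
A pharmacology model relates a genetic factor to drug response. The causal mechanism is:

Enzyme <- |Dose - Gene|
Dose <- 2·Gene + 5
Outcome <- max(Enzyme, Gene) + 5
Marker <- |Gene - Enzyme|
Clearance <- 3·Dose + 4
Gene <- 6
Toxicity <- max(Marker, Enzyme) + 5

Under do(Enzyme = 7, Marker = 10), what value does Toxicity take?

15

Setting Enzyme = 7, Marker = 10 by intervention discards those variables' equations.
Toxicity = max(Marker, Enzyme) + 5  [with Marker=10, Enzyme=7]  = 15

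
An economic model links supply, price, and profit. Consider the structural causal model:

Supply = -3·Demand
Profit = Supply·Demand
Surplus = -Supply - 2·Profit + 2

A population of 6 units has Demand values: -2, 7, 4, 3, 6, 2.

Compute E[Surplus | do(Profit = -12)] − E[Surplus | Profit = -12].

10

Every unit gets Profit=-12 under the intervention. Surplus values become 20, 47, 38, 35, 44, 32; E[Surplus|do(Profit=-12)] = 36.
E[Surplus|Profit=-12] averages over only the 2 units with Profit=-12 (Demand = -2, 2): Surplus = 20, 32, mean 26.
Difference = 36 − 26 = 10.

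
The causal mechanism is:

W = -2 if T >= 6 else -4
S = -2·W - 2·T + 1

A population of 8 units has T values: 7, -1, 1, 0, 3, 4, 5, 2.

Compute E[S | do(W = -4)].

3.75

Every unit gets W=-4 under the intervention. S values become -5, 11, 7, 9, 3, 1, -1, 5; E[S|do(W=-4)] = 3.75.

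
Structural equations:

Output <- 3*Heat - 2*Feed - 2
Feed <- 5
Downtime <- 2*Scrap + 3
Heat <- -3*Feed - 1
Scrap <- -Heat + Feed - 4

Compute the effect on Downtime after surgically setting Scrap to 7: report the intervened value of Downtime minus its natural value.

do(Scrap=7) replaces the equation Scrap <- -Heat + Feed - 4 with the constant Scrap = 7.
Downtime = 2*Scrap + 3  [with Scrap=7]  = 17
Without intervention: Heat = -3*Feed - 1  [with Feed=5]  = -16; Scrap = -Heat + Feed - 4  [with Heat=-16, Feed=5]  = 17; Downtime = 2*Scrap + 3  [with Scrap=17]  = 37.
Change = 17 − 37 = -20.

-20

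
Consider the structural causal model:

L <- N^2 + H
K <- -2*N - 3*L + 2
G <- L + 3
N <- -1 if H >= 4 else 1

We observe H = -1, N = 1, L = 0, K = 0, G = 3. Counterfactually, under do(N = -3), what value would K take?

-16

Under do(N=-3), the mechanism N <- -1 if H >= 4 else 1 is discarded; N is fixed at -3.
L = N^2 + H  [with N=-3, H=-1]  = 8
K = -2*N - 3*L + 2  [with N=-3, L=8]  = -16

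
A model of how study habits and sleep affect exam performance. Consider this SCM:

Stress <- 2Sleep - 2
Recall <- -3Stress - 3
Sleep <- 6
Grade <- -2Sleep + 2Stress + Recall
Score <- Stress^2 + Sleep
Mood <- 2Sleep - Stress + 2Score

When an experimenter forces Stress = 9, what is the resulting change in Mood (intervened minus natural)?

Under do(Stress=9), the mechanism Stress <- 2Sleep - 2 is discarded; Stress is fixed at 9.
Score = Stress^2 + Sleep  [with Stress=9, Sleep=6]  = 87
Mood = 2Sleep - Stress + 2Score  [with Sleep=6, Stress=9, Score=87]  = 177
Without intervention: Stress = 2Sleep - 2  [with Sleep=6]  = 10; Score = Stress^2 + Sleep  [with Stress=10, Sleep=6]  = 106; Mood = 2Sleep - Stress + 2Score  [with Sleep=6, Stress=10, Score=106]  = 214.
Change = 177 − 214 = -37.

-37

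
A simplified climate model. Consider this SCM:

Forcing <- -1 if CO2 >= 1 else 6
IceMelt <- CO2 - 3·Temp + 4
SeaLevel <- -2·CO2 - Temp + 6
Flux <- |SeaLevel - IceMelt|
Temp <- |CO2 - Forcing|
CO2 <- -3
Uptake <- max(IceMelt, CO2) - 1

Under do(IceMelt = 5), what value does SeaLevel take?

3

Intervening sets IceMelt = 5 and removes its equation (IceMelt <- CO2 - 3·Temp + 4).
No directed path runs from IceMelt to SeaLevel, so SeaLevel keeps its natural value.
Forcing = -1 if CO2 >= 1 else 6  [with CO2=-3]  = 6
Temp = |CO2 - Forcing|  [with CO2=-3, Forcing=6]  = 9
SeaLevel = -2·CO2 - Temp + 6  [with CO2=-3, Temp=9]  = 3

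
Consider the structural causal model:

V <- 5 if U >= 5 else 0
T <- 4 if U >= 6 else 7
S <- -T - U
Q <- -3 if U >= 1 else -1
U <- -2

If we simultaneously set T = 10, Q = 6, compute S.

-8

The joint intervention fixes T = 10, Q = 6, removing each variable's own equation.
S = -T - U  [with T=10, U=-2]  = -8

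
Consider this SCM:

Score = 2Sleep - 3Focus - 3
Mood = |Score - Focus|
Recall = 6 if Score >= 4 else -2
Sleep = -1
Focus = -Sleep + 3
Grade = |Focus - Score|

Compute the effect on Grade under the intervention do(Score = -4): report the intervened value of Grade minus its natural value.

The intervention breaks the incoming arrows to Score: Score = 2Sleep - 3Focus - 3 no longer applies, and Score = -4.
Focus = -Sleep + 3  [with Sleep=-1]  = 4
Grade = |Focus - Score|  [with Focus=4, Score=-4]  = 8
Without intervention: Focus = -Sleep + 3  [with Sleep=-1]  = 4; Score = 2Sleep - 3Focus - 3  [with Sleep=-1, Focus=4]  = -17; Grade = |Focus - Score|  [with Focus=4, Score=-17]  = 21.
Change = 8 − 21 = -13.

-13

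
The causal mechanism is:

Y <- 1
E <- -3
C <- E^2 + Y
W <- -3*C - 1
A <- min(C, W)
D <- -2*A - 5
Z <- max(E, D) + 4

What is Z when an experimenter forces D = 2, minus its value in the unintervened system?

Intervening sets D = 2 and removes its equation (D <- -2*A - 5).
Z = max(E, D) + 4  [with E=-3, D=2]  = 6
Without intervention: C = E^2 + Y  [with E=-3, Y=1]  = 10; W = -3*C - 1  [with C=10]  = -31; A = min(C, W)  [with C=10, W=-31]  = -31; D = -2*A - 5  [with A=-31]  = 57; Z = max(E, D) + 4  [with E=-3, D=57]  = 61.
Change = 6 − 61 = -55.

-55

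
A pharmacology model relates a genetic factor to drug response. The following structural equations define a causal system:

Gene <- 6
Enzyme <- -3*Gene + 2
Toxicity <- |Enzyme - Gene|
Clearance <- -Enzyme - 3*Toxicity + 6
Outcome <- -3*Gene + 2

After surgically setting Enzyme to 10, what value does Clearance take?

Under do(Enzyme=10), the mechanism Enzyme <- -3*Gene + 2 is discarded; Enzyme is fixed at 10.
Toxicity = |Enzyme - Gene|  [with Enzyme=10, Gene=6]  = 4
Clearance = -Enzyme - 3*Toxicity + 6  [with Enzyme=10, Toxicity=4]  = -16

-16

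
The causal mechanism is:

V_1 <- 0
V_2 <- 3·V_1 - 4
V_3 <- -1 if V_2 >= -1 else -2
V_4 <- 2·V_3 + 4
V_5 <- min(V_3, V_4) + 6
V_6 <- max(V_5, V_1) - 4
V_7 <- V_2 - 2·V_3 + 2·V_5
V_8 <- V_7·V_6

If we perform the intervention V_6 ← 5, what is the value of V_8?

40

Intervening sets V_6 = 5 and removes its equation (V_6 <- max(V_5, V_1) - 4).
V_2 = 3·V_1 - 4  [with V_1=0]  = -4
V_3 = -1 if V_2 >= -1 else -2  [with V_2=-4]  = -2
V_4 = 2·V_3 + 4  [with V_3=-2]  = 0
V_5 = min(V_3, V_4) + 6  [with V_3=-2, V_4=0]  = 4
V_7 = V_2 - 2·V_3 + 2·V_5  [with V_2=-4, V_3=-2, V_5=4]  = 8
V_8 = V_7·V_6  [with V_7=8, V_6=5]  = 40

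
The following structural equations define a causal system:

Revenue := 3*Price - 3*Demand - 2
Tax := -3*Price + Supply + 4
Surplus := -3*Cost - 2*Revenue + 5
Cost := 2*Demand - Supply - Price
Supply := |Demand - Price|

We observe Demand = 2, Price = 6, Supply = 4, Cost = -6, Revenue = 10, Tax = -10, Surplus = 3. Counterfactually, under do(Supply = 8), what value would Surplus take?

15

The intervention breaks the incoming arrows to Supply: Supply := |Demand - Price| no longer applies, and Supply = 8.
Cost = 2*Demand - Supply - Price  [with Demand=2, Supply=8, Price=6]  = -10
Revenue = 3*Price - 3*Demand - 2  [with Price=6, Demand=2]  = 10
Surplus = -3*Cost - 2*Revenue + 5  [with Cost=-10, Revenue=10]  = 15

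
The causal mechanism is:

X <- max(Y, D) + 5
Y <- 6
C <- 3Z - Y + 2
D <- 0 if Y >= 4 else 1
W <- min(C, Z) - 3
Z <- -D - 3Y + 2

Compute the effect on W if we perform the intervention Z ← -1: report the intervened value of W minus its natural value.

Under do(Z=-1), the mechanism Z <- -D - 3Y + 2 is discarded; Z is fixed at -1.
C = 3Z - Y + 2  [with Z=-1, Y=6]  = -7
W = min(C, Z) - 3  [with C=-7, Z=-1]  = -10
Without intervention: D = 0 if Y >= 4 else 1  [with Y=6]  = 0; Z = -D - 3Y + 2  [with D=0, Y=6]  = -16; C = 3Z - Y + 2  [with Z=-16, Y=6]  = -52; W = min(C, Z) - 3  [with C=-52, Z=-16]  = -55.
Change = -10 − (-55) = 45.

45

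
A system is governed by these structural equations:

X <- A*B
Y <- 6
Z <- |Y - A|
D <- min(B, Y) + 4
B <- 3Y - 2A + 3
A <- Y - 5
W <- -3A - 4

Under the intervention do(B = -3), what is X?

do(B=-3) replaces the equation B <- 3Y - 2A + 3 with the constant B = -3.
A = Y - 5  [with Y=6]  = 1
X = A*B  [with A=1, B=-3]  = -3

-3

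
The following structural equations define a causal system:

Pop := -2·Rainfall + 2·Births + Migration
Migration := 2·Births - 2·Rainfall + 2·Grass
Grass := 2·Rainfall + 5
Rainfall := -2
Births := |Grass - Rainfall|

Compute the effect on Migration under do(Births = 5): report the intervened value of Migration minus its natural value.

4

The intervention breaks the incoming arrows to Births: Births := |Grass - Rainfall| no longer applies, and Births = 5.
Grass = 2·Rainfall + 5  [with Rainfall=-2]  = 1
Migration = 2·Births - 2·Rainfall + 2·Grass  [with Births=5, Rainfall=-2, Grass=1]  = 16
Without intervention: Grass = 2·Rainfall + 5  [with Rainfall=-2]  = 1; Births = |Grass - Rainfall|  [with Grass=1, Rainfall=-2]  = 3; Migration = 2·Births - 2·Rainfall + 2·Grass  [with Births=3, Rainfall=-2, Grass=1]  = 12.
Change = 16 − 12 = 4.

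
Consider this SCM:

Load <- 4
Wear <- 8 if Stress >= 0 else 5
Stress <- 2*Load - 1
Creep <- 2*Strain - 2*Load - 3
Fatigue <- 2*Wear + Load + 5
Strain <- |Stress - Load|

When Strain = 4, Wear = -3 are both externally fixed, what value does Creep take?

-3

The joint intervention fixes Strain = 4, Wear = -3, removing each variable's own equation.
Creep = 2*Strain - 2*Load - 3  [with Strain=4, Load=4]  = -3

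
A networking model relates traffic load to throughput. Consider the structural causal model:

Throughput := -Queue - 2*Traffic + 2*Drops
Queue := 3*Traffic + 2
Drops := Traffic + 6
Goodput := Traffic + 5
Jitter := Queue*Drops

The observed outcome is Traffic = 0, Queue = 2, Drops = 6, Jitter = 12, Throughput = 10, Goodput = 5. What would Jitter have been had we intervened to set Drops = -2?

The intervention breaks the incoming arrows to Drops: Drops := Traffic + 6 no longer applies, and Drops = -2.
Queue = 3*Traffic + 2  [with Traffic=0]  = 2
Jitter = Queue*Drops  [with Queue=2, Drops=-2]  = -4

-4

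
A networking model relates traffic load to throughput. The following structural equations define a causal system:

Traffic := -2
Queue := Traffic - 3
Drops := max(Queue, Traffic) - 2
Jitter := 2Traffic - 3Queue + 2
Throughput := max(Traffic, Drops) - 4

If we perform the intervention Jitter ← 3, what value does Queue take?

The intervention breaks the incoming arrows to Jitter: Jitter := 2Traffic - 3Queue + 2 no longer applies, and Jitter = 3.
Since Queue is not a descendant of the intervened variable, it is unaffected.
Queue = Traffic - 3  [with Traffic=-2]  = -5

-5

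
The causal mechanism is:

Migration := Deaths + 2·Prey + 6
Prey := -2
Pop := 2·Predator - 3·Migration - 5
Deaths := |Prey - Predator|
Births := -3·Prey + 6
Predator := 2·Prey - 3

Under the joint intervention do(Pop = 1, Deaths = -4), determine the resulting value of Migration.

-2

Setting Pop = 1, Deaths = -4 by intervention discards those variables' equations.
Migration = Deaths + 2·Prey + 6  [with Deaths=-4, Prey=-2]  = -2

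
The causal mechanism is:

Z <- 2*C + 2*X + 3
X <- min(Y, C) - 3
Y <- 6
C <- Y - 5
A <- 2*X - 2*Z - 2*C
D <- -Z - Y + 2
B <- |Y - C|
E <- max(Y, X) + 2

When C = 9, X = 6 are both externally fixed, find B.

Under do(C = 9, X = 6), each intervened variable's structural equation is replaced by its fixed value.
B = |Y - C|  [with Y=6, C=9]  = 3

3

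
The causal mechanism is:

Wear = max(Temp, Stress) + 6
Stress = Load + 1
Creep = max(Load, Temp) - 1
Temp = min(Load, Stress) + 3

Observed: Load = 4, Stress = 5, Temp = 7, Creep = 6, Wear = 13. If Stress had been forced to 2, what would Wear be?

11

do(Stress=2) replaces the equation Stress = Load + 1 with the constant Stress = 2.
Temp = min(Load, Stress) + 3  [with Load=4, Stress=2]  = 5
Wear = max(Temp, Stress) + 6  [with Temp=5, Stress=2]  = 11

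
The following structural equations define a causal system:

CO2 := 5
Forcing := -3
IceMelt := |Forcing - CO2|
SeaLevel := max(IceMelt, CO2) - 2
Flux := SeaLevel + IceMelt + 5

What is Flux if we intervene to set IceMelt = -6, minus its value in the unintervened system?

do(IceMelt=-6) replaces the equation IceMelt := |Forcing - CO2| with the constant IceMelt = -6.
SeaLevel = max(IceMelt, CO2) - 2  [with IceMelt=-6, CO2=5]  = 3
Flux = SeaLevel + IceMelt + 5  [with SeaLevel=3, IceMelt=-6]  = 2
Without intervention: IceMelt = |Forcing - CO2|  [with Forcing=-3, CO2=5]  = 8; SeaLevel = max(IceMelt, CO2) - 2  [with IceMelt=8, CO2=5]  = 6; Flux = SeaLevel + IceMelt + 5  [with SeaLevel=6, IceMelt=8]  = 19.
Change = 2 − 19 = -17.

-17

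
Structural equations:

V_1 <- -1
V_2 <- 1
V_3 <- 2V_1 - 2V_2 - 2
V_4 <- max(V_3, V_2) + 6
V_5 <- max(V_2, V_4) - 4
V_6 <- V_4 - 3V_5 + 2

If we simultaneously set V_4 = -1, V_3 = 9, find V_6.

The joint intervention fixes V_4 = -1, V_3 = 9, removing each variable's own equation.
V_5 = max(V_2, V_4) - 4  [with V_2=1, V_4=-1]  = -3
V_6 = V_4 - 3V_5 + 2  [with V_4=-1, V_5=-3]  = 10

10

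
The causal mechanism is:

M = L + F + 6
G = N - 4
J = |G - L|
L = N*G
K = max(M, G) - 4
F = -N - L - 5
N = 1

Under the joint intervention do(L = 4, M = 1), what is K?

-3

Under do(L = 4, M = 1), each intervened variable's structural equation is replaced by its fixed value.
G = N - 4  [with N=1]  = -3
K = max(M, G) - 4  [with M=1, G=-3]  = -3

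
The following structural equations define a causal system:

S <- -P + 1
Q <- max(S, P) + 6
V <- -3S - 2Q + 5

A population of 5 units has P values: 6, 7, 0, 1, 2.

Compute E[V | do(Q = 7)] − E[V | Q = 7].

do(Q=7) breaks Q's dependence on P. With Q=7 fixed, V across the units is 6, 9, -12, -9, -6, mean -2.4.
Observing Q=7 restricts to units where Q's equation naturally yields 7: P ∈ {0, 1}. In that subpopulation V = -12, -9, mean -10.5.
Difference = -2.4 − (-10.5) = 8.1.

8.1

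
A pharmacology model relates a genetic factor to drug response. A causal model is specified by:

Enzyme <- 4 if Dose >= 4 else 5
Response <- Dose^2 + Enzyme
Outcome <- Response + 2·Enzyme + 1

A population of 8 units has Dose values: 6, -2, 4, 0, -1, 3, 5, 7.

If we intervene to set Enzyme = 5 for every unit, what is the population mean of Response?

The intervention sets Enzyme=5 in all 8 units regardless of Dose. Recomputing Response per unit gives 41, 9, 21, 5, 6, 14, 30, 54; average 22.5.

22.5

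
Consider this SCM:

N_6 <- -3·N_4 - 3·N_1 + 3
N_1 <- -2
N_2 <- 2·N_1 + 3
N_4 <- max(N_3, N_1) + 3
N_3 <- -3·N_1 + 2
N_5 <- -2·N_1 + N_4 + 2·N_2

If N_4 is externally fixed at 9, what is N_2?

The intervention breaks the incoming arrows to N_4: N_4 <- max(N_3, N_1) + 3 no longer applies, and N_4 = 9.
Since N_2 is not a descendant of the intervened variable, it is unaffected.
N_2 = 2·N_1 + 3  [with N_1=-2]  = -1

-1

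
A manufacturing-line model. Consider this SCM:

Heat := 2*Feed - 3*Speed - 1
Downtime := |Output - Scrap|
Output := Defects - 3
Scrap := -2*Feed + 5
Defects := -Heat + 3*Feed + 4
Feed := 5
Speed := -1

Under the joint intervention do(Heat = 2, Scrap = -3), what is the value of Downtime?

Under do(Heat = 2, Scrap = -3), each intervened variable's structural equation is replaced by its fixed value.
Defects = -Heat + 3*Feed + 4  [with Heat=2, Feed=5]  = 17
Output = Defects - 3  [with Defects=17]  = 14
Downtime = |Output - Scrap|  [with Output=14, Scrap=-3]  = 17

17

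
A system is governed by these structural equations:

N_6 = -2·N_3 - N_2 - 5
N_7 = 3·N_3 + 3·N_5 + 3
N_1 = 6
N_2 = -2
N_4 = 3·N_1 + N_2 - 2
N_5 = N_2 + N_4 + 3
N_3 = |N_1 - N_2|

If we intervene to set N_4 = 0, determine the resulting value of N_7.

The intervention breaks the incoming arrows to N_4: N_4 = 3·N_1 + N_2 - 2 no longer applies, and N_4 = 0.
N_3 = |N_1 - N_2|  [with N_1=6, N_2=-2]  = 8
N_5 = N_2 + N_4 + 3  [with N_2=-2, N_4=0]  = 1
N_7 = 3·N_3 + 3·N_5 + 3  [with N_3=8, N_5=1]  = 30

30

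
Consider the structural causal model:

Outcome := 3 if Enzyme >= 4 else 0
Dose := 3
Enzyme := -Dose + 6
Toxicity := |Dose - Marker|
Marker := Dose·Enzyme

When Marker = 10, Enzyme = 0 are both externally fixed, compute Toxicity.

The joint intervention fixes Marker = 10, Enzyme = 0, removing each variable's own equation.
Toxicity = |Dose - Marker|  [with Dose=3, Marker=10]  = 7

7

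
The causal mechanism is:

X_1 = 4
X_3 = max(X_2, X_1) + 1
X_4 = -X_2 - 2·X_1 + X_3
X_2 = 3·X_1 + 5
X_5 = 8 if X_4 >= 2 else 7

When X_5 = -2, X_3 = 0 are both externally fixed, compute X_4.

Under do(X_5 = -2, X_3 = 0), each intervened variable's structural equation is replaced by its fixed value.
X_2 = 3·X_1 + 5  [with X_1=4]  = 17
X_4 = -X_2 - 2·X_1 + X_3  [with X_2=17, X_1=4, X_3=0]  = -25

-25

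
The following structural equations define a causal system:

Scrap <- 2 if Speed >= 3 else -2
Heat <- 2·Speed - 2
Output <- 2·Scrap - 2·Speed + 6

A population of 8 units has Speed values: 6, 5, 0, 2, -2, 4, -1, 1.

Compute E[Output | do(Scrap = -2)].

-1.75

do(Scrap=-2) breaks Scrap's dependence on Speed. With Scrap=-2 fixed, Output across the units is -10, -8, 2, -2, 6, -6, 4, 0, mean -1.75.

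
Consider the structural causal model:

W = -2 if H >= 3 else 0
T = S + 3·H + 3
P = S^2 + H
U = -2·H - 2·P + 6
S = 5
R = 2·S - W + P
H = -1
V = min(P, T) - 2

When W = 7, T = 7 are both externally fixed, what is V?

5

The joint intervention fixes W = 7, T = 7, removing each variable's own equation.
P = S^2 + H  [with S=5, H=-1]  = 24
V = min(P, T) - 2  [with P=24, T=7]  = 5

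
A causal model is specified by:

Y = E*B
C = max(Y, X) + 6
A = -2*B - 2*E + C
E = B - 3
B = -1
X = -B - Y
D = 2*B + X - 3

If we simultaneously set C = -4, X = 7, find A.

6

Setting C = -4, X = 7 by intervention discards those variables' equations.
E = B - 3  [with B=-1]  = -4
A = -2*B - 2*E + C  [with B=-1, E=-4, C=-4]  = 6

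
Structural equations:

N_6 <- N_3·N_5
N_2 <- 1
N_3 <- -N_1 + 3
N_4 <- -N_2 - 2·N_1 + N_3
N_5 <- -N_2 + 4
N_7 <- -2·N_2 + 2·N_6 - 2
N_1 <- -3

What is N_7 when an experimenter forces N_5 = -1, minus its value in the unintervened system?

Under do(N_5=-1), the mechanism N_5 <- -N_2 + 4 is discarded; N_5 is fixed at -1.
N_3 = -N_1 + 3  [with N_1=-3]  = 6
N_6 = N_3·N_5  [with N_3=6, N_5=-1]  = -6
N_7 = -2·N_2 + 2·N_6 - 2  [with N_2=1, N_6=-6]  = -16
Without intervention: N_3 = -N_1 + 3  [with N_1=-3]  = 6; N_5 = -N_2 + 4  [with N_2=1]  = 3; N_6 = N_3·N_5  [with N_3=6, N_5=3]  = 18; N_7 = -2·N_2 + 2·N_6 - 2  [with N_2=1, N_6=18]  = 32.
Change = -16 − 32 = -48.

-48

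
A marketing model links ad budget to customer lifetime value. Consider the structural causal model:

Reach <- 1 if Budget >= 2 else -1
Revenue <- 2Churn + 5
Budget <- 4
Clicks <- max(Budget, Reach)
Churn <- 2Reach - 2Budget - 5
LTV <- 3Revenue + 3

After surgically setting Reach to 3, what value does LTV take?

-24

Under do(Reach=3), the mechanism Reach <- 1 if Budget >= 2 else -1 is discarded; Reach is fixed at 3.
Churn = 2Reach - 2Budget - 5  [with Reach=3, Budget=4]  = -7
Revenue = 2Churn + 5  [with Churn=-7]  = -9
LTV = 3Revenue + 3  [with Revenue=-9]  = -24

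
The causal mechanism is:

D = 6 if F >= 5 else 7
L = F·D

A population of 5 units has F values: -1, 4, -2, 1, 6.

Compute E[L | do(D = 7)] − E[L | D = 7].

7.7

Under do(D=7), D's equation is replaced by D=7 for every unit. Per-unit L: -7, 28, -14, 7, 42. Mean = 11.2.
Conditioning on D=7 selects the 4 unit(s) with F ∈ {-1, 4, -2, 1}. Their L values: -7, 28, -14, 7. Mean = 3.5.
Difference = 11.2 − 3.5 = 7.7.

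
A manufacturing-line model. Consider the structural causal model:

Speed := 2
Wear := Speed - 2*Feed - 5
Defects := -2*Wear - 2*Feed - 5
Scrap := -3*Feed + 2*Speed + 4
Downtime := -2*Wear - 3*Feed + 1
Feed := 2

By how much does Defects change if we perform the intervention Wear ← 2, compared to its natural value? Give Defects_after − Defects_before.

The intervention breaks the incoming arrows to Wear: Wear := Speed - 2*Feed - 5 no longer applies, and Wear = 2.
Defects = -2*Wear - 2*Feed - 5  [with Wear=2, Feed=2]  = -13
Without intervention: Wear = Speed - 2*Feed - 5  [with Speed=2, Feed=2]  = -7; Defects = -2*Wear - 2*Feed - 5  [with Wear=-7, Feed=2]  = 5.
Change = -13 − 5 = -18.

-18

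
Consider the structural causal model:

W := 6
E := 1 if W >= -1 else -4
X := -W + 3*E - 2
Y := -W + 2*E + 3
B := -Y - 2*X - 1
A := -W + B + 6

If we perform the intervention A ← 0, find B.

10

do(A=0) replaces the equation A := -W + B + 6 with the constant A = 0.
Since B is not a descendant of the intervened variable, it is unaffected.
E = 1 if W >= -1 else -4  [with W=6]  = 1
X = -W + 3*E - 2  [with W=6, E=1]  = -5
Y = -W + 2*E + 3  [with W=6, E=1]  = -1
B = -Y - 2*X - 1  [with Y=-1, X=-5]  = 10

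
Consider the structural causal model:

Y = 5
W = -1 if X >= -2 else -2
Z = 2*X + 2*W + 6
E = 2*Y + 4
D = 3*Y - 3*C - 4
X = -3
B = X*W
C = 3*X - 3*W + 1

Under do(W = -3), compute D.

8

The intervention breaks the incoming arrows to W: W = -1 if X >= -2 else -2 no longer applies, and W = -3.
C = 3*X - 3*W + 1  [with X=-3, W=-3]  = 1
D = 3*Y - 3*C - 4  [with Y=5, C=1]  = 8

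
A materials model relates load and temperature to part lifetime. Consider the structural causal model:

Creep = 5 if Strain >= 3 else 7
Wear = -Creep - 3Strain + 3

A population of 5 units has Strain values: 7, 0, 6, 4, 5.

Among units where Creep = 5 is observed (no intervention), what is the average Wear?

-18.5

Conditioning on Creep=5 selects the 4 unit(s) with Strain ∈ {7, 6, 4, 5}. Their Wear values: -23, -20, -14, -17. Mean = -18.5.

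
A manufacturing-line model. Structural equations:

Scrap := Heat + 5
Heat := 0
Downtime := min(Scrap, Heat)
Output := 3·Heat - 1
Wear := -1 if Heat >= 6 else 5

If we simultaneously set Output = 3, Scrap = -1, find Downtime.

The joint intervention fixes Output = 3, Scrap = -1, removing each variable's own equation.
Downtime = min(Scrap, Heat)  [with Scrap=-1, Heat=0]  = -1

-1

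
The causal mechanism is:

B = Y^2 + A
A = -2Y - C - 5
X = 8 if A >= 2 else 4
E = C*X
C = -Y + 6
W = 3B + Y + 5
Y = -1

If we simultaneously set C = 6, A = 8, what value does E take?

48

Under do(C = 6, A = 8), each intervened variable's structural equation is replaced by its fixed value.
X = 8 if A >= 2 else 4  [with A=8]  = 8
E = C*X  [with C=6, X=8]  = 48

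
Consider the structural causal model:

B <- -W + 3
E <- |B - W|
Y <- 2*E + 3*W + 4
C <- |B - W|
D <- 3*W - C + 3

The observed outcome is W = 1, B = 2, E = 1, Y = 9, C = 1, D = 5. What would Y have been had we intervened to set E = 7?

The intervention breaks the incoming arrows to E: E <- |B - W| no longer applies, and E = 7.
Y = 2*E + 3*W + 4  [with E=7, W=1]  = 21

21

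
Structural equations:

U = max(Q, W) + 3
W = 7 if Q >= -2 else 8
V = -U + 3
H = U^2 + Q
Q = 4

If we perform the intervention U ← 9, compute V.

do(U=9) replaces the equation U = max(Q, W) + 3 with the constant U = 9.
V = -U + 3  [with U=9]  = -6

-6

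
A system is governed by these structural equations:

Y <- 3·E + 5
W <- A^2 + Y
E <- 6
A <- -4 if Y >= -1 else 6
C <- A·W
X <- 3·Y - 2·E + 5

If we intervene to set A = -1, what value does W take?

Intervening sets A = -1 and removes its equation (A <- -4 if Y >= -1 else 6).
Y = 3·E + 5  [with E=6]  = 23
W = A^2 + Y  [with A=-1, Y=23]  = 24

24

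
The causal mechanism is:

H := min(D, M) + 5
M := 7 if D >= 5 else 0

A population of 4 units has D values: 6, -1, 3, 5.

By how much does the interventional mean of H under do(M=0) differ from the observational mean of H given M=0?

0.25

Every unit gets M=0 under the intervention. H values become 5, 4, 5, 5; E[H|do(M=0)] = 4.75.
Conditioning on M=0 selects the 2 unit(s) with D ∈ {-1, 3}. Their H values: 4, 5. Mean = 4.5.
Difference = 4.75 − 4.5 = 0.25.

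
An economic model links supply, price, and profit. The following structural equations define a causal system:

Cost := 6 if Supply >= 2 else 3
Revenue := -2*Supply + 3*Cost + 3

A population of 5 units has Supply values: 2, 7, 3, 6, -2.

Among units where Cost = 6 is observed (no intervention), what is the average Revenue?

12

Conditioning on Cost=6 selects the 4 unit(s) with Supply ∈ {2, 7, 3, 6}. Their Revenue values: 17, 7, 15, 9. Mean = 12.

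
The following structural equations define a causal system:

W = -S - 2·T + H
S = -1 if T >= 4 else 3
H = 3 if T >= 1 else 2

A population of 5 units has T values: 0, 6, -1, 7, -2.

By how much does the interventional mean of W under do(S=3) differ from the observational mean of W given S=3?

Under do(S=3), S's equation is replaced by S=3 for every unit. Per-unit W: -1, -12, 1, -14, 3. Mean = -4.6.
Conditioning on S=3 selects the 3 unit(s) with T ∈ {0, -1, -2}. Their W values: -1, 1, 3. Mean = 1.
Difference = -4.6 − 1 = -5.6.

-5.6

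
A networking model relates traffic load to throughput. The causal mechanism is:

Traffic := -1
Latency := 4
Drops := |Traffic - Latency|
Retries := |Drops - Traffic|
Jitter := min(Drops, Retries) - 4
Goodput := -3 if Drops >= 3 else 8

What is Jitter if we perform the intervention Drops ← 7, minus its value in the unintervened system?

do(Drops=7) replaces the equation Drops := |Traffic - Latency| with the constant Drops = 7.
Retries = |Drops - Traffic|  [with Drops=7, Traffic=-1]  = 8
Jitter = min(Drops, Retries) - 4  [with Drops=7, Retries=8]  = 3
Without intervention: Drops = |Traffic - Latency|  [with Traffic=-1, Latency=4]  = 5; Retries = |Drops - Traffic|  [with Drops=5, Traffic=-1]  = 6; Jitter = min(Drops, Retries) - 4  [with Drops=5, Retries=6]  = 1.
Change = 3 − 1 = 2.

2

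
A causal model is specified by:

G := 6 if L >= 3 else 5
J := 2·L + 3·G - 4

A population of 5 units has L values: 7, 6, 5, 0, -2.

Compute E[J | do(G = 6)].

Under do(G=6), G's equation is replaced by G=6 for every unit. Per-unit J: 28, 26, 24, 14, 10. Mean = 20.4.

20.4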